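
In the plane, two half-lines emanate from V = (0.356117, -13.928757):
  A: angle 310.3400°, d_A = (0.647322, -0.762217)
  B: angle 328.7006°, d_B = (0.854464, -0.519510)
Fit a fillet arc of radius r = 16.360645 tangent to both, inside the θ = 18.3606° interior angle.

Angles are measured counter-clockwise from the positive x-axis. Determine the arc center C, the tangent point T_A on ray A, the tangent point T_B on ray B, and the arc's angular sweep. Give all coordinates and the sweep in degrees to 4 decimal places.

center=(78.3576,-80.5005) T_A=(65.8873,-91.0911) T_B=(86.8571,-66.5210) sweep=161.6394

bisector direction at 319.5203° = (0.760636,-0.649179)
center distance |VC| = r/sin(θ/2) = 16.360645/sin(9.1803°) = 102.547721
C = V + |VC|·bis = (78.3576,-80.5005)
T_A = V + ((C−V)·d_A)·d_A = V + 101.2342·d_A = (65.8873,-91.0911)
T_B = V + ((C−V)·d_B)·d_B = V + 101.2342·d_B = (86.8571,-66.5210)
sweep = 180° − θ = 161.6394°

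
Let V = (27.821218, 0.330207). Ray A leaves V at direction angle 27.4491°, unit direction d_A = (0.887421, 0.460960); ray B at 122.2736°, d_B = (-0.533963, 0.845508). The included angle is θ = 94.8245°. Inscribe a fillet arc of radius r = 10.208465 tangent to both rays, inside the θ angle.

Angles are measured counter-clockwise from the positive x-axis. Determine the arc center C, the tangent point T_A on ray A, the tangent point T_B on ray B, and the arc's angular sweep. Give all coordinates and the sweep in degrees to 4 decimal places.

bisector direction at 74.8613° = (0.261156,0.965297)
center distance |VC| = r/sin(θ/2) = 10.208465/sin(47.4123°) = 13.865642
C = V + |VC|·bis = (31.4423,13.7147)
T_A = V + ((C−V)·d_A)·d_A = V + 9.3831·d_A = (36.1480,4.6555)
T_B = V + ((C−V)·d_B)·d_B = V + 9.3831·d_B = (22.8110,8.2637)
sweep = 180° − θ = 85.1755°

center=(31.4423,13.7147) T_A=(36.1480,4.6555) T_B=(22.8110,8.2637) sweep=85.1755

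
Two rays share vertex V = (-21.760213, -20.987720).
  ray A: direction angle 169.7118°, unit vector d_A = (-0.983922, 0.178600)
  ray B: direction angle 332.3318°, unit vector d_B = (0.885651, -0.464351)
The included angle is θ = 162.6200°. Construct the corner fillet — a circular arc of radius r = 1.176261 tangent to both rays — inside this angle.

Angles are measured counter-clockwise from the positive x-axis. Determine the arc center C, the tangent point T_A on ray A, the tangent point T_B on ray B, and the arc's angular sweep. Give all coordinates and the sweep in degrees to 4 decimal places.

center=(-22.1472,-22.1130) T_A=(-21.9371,-20.9556) T_B=(-21.6010,-21.0712) sweep=17.3800

bisector direction at 251.0218° = (-0.325208,-0.945642)
center distance |VC| = r/sin(θ/2) = 1.176261/sin(81.3100°) = 1.189921
C = V + |VC|·bis = (-22.1472,-22.1130)
T_A = V + ((C−V)·d_A)·d_A = V + 0.1798·d_A = (-21.9371,-20.9556)
T_B = V + ((C−V)·d_B)·d_B = V + 0.1798·d_B = (-21.6010,-21.0712)
sweep = 180° − θ = 17.3800°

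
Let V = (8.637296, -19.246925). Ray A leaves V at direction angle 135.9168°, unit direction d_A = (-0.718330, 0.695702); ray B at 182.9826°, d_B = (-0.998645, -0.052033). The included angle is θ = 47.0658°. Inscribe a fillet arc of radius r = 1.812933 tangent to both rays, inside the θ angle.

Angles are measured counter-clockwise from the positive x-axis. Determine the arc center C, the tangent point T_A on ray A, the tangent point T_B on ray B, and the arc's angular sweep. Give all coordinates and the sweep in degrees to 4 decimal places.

bisector direction at 159.4497° = (-0.936364,0.351030)
center distance |VC| = r/sin(θ/2) = 1.812933/sin(23.5329°) = 4.540556
C = V + |VC|·bis = (4.3857,-17.6531)
T_A = V + ((C−V)·d_A)·d_A = V + 4.1629·d_A = (5.6469,-16.3508)
T_B = V + ((C−V)·d_B)·d_B = V + 4.1629·d_B = (4.4800,-19.4635)
sweep = 180° − θ = 132.9342°

center=(4.3857,-17.6531) T_A=(5.6469,-16.3508) T_B=(4.4800,-19.4635) sweep=132.9342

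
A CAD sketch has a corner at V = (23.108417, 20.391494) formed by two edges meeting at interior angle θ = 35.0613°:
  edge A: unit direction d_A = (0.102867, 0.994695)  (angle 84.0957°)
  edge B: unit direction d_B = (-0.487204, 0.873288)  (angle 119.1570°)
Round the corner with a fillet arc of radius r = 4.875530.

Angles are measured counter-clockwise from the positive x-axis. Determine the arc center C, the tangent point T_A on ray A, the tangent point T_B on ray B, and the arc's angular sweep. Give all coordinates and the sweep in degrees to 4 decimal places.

bisector direction at 101.6264° = (-0.201528,0.979483)
center distance |VC| = r/sin(θ/2) = 4.875530/sin(17.5307°) = 16.186162
C = V + |VC|·bis = (19.8464,36.2456)
T_A = V + ((C−V)·d_A)·d_A = V + 15.4344·d_A = (24.6961,35.7440)
T_B = V + ((C−V)·d_B)·d_B = V + 15.4344·d_B = (15.5887,33.8702)
sweep = 180° − θ = 144.9387°

center=(19.8464,36.2456) T_A=(24.6961,35.7440) T_B=(15.5887,33.8702) sweep=144.9387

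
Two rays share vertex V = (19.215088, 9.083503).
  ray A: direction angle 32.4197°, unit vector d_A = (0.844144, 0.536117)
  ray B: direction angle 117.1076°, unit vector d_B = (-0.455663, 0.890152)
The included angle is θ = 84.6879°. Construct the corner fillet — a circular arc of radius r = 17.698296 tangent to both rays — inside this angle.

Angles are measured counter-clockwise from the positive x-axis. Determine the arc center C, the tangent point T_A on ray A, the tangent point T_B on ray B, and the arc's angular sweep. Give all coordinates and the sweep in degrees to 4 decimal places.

center=(26.1202,34.4349) T_A=(35.6085,19.4950) T_B=(10.3660,26.3705) sweep=95.3121

bisector direction at 74.7636° = (0.262801,0.964850)
center distance |VC| = r/sin(θ/2) = 17.698296/sin(42.3439°) = 26.274986
C = V + |VC|·bis = (26.1202,34.4349)
T_A = V + ((C−V)·d_A)·d_A = V + 19.4202·d_A = (35.6085,19.4950)
T_B = V + ((C−V)·d_B)·d_B = V + 19.4202·d_B = (10.3660,26.3705)
sweep = 180° − θ = 95.3121°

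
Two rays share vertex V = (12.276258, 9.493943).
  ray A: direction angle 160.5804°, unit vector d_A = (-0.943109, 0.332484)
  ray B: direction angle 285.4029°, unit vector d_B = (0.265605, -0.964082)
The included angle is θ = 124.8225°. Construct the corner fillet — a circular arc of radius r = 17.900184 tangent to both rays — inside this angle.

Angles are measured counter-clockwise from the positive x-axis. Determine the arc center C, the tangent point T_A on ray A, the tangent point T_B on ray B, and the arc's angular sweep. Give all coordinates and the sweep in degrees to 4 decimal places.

center=(-2.4966,-4.2780) T_A=(3.4549,12.6038) T_B=(14.7606,0.4764) sweep=55.1775

bisector direction at 222.9916° = (-0.731453,-0.681892)
center distance |VC| = r/sin(θ/2) = 17.900184/sin(62.4113°) = 20.196654
C = V + |VC|·bis = (-2.4966,-4.2780)
T_A = V + ((C−V)·d_A)·d_A = V + 9.3535·d_A = (3.4549,12.6038)
T_B = V + ((C−V)·d_B)·d_B = V + 9.3535·d_B = (14.7606,0.4764)
sweep = 180° − θ = 55.1775°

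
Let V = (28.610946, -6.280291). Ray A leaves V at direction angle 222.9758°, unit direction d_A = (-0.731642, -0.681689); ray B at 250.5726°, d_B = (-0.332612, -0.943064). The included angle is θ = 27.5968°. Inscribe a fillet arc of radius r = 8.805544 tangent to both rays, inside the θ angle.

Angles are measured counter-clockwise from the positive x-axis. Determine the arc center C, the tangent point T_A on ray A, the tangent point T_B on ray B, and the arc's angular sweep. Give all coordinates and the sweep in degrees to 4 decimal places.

center=(8.3813,-37.1641) T_A=(2.3786,-30.7216) T_B=(16.6854,-40.0930) sweep=152.4032

bisector direction at 236.7742° = (-0.547940,-0.836518)
center distance |VC| = r/sin(θ/2) = 8.805544/sin(13.7984°) = 36.919539
C = V + |VC|·bis = (8.3813,-37.1641)
T_A = V + ((C−V)·d_A)·d_A = V + 35.8541·d_A = (2.3786,-30.7216)
T_B = V + ((C−V)·d_B)·d_B = V + 35.8541·d_B = (16.6854,-40.0930)
sweep = 180° − θ = 152.4032°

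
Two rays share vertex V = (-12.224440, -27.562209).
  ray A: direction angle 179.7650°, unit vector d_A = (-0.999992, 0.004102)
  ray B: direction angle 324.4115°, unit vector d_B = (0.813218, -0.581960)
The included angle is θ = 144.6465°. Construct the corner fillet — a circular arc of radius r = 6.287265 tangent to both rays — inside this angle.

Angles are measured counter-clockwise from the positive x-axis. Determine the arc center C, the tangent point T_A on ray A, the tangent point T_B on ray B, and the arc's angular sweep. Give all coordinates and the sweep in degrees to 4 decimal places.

center=(-14.2539,-33.8412) T_A=(-14.2281,-27.5540) T_B=(-10.5950,-28.7283) sweep=35.3535

bisector direction at 252.0882° = (-0.307552,-0.951531)
center distance |VC| = r/sin(θ/2) = 6.287265/sin(72.3233°) = 6.598830
C = V + |VC|·bis = (-14.2539,-33.8412)
T_A = V + ((C−V)·d_A)·d_A = V + 2.0037·d_A = (-14.2281,-27.5540)
T_B = V + ((C−V)·d_B)·d_B = V + 2.0037·d_B = (-10.5950,-28.7283)
sweep = 180° − θ = 35.3535°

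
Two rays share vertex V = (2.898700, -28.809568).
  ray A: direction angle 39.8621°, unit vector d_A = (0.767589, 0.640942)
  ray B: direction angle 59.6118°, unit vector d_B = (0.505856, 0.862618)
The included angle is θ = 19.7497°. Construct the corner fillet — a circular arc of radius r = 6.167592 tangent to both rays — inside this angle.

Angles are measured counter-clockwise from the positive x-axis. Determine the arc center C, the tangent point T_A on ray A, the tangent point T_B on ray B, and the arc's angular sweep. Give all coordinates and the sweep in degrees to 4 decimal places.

bisector direction at 49.7370° = (0.646298,0.763085)
center distance |VC| = r/sin(θ/2) = 6.167592/sin(9.8749°) = 35.963334
C = V + |VC|·bis = (26.1417,-1.3665)
T_A = V + ((C−V)·d_A)·d_A = V + 35.4305·d_A = (30.0948,-6.1007)
T_B = V + ((C−V)·d_B)·d_B = V + 35.4305·d_B = (20.8214,1.7534)
sweep = 180° − θ = 160.2503°

center=(26.1417,-1.3665) T_A=(30.0948,-6.1007) T_B=(20.8214,1.7534) sweep=160.2503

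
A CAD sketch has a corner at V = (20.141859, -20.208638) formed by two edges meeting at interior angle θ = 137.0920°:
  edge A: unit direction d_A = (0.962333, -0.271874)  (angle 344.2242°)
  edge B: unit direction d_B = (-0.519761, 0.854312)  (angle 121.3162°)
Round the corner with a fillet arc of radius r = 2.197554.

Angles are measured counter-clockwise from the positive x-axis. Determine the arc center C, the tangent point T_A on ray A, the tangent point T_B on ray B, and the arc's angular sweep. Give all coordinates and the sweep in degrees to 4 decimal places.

bisector direction at 52.7702° = (0.605013,0.796215)
center distance |VC| = r/sin(θ/2) = 2.197554/sin(68.5460°) = 2.361155
C = V + |VC|·bis = (21.5704,-18.3287)
T_A = V + ((C−V)·d_A)·d_A = V + 0.8636·d_A = (20.9729,-20.4434)
T_B = V + ((C−V)·d_B)·d_B = V + 0.8636·d_B = (19.6930,-19.4709)
sweep = 180° − θ = 42.9080°

center=(21.5704,-18.3287) T_A=(20.9729,-20.4434) T_B=(19.6930,-19.4709) sweep=42.9080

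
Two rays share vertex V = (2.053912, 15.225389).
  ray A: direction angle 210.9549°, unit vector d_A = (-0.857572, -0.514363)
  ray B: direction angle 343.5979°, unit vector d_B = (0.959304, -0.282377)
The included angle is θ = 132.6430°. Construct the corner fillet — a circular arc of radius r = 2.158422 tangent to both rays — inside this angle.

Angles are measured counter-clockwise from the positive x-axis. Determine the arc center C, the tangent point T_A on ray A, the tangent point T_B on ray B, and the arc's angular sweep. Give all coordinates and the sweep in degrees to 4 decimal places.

bisector direction at 277.2764° = (0.126656,-0.991947)
center distance |VC| = r/sin(θ/2) = 2.158422/sin(66.3215°) = 2.356836
C = V + |VC|·bis = (2.3524,12.8875)
T_A = V + ((C−V)·d_A)·d_A = V + 0.9465·d_A = (1.2422,14.7385)
T_B = V + ((C−V)·d_B)·d_B = V + 0.9465·d_B = (2.9619,14.9581)
sweep = 180° − θ = 47.3570°

center=(2.3524,12.8875) T_A=(1.2422,14.7385) T_B=(2.9619,14.9581) sweep=47.3570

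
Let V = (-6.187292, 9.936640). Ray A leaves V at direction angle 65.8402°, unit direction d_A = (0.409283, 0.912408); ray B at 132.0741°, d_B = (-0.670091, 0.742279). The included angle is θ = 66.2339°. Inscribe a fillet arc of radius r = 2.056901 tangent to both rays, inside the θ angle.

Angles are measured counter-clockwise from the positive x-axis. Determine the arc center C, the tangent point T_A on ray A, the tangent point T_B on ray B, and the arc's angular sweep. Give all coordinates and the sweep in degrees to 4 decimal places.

center=(-6.7735,13.6555) T_A=(-4.8967,12.8137) T_B=(-8.3003,12.2772) sweep=113.7661

bisector direction at 98.9571° = (-0.155696,0.987805)
center distance |VC| = r/sin(θ/2) = 2.056901/sin(33.1170°) = 3.764806
C = V + |VC|·bis = (-6.7735,13.6555)
T_A = V + ((C−V)·d_A)·d_A = V + 3.1532·d_A = (-4.8967,12.8137)
T_B = V + ((C−V)·d_B)·d_B = V + 3.1532·d_B = (-8.3003,12.2772)
sweep = 180° − θ = 113.7661°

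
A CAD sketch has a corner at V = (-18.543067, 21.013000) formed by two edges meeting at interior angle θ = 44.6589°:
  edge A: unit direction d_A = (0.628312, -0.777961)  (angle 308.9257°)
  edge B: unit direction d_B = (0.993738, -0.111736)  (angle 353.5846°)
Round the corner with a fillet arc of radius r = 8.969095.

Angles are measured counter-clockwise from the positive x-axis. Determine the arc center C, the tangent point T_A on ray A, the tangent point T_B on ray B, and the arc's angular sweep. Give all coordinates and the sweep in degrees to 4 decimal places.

center=(2.1550,9.6601) T_A=(-4.8227,4.0247) T_B=(3.1571,18.5730) sweep=135.3411

bisector direction at 331.2552° = (0.876770,-0.480910)
center distance |VC| = r/sin(θ/2) = 8.969095/sin(22.3295°) = 23.607127
C = V + |VC|·bis = (2.1550,9.6601)
T_A = V + ((C−V)·d_A)·d_A = V + 21.8369·d_A = (-4.8227,4.0247)
T_B = V + ((C−V)·d_B)·d_B = V + 21.8369·d_B = (3.1571,18.5730)
sweep = 180° − θ = 135.3411°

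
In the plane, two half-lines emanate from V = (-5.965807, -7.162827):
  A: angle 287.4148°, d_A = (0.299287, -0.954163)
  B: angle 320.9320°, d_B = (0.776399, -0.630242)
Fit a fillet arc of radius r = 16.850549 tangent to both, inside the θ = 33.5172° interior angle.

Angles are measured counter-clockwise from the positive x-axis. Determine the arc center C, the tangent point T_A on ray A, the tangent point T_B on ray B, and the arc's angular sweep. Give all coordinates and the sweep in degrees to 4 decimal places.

center=(26.8598,-55.5125) T_A=(10.7817,-60.5557) T_B=(37.4798,-42.4298) sweep=146.4828

bisector direction at 304.1734° = (0.561699,-0.827341)
center distance |VC| = r/sin(θ/2) = 16.850549/sin(16.7586°) = 58.439860
C = V + |VC|·bis = (26.8598,-55.5125)
T_A = V + ((C−V)·d_A)·d_A = V + 55.9578·d_A = (10.7817,-60.5557)
T_B = V + ((C−V)·d_B)·d_B = V + 55.9578·d_B = (37.4798,-42.4298)
sweep = 180° − θ = 146.4828°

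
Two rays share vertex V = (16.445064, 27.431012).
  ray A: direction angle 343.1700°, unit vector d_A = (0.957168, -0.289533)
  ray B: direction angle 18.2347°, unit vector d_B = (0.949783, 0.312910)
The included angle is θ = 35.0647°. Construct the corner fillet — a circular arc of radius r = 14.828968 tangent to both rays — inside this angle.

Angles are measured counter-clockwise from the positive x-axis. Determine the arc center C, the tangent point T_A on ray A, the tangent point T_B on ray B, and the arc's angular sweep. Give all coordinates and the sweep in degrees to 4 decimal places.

center=(65.6671,28.0344) T_A=(61.3736,13.8406) T_B=(61.0270,42.1187) sweep=144.9353

bisector direction at 0.7024° = (0.999925,0.012258)
center distance |VC| = r/sin(θ/2) = 14.828968/sin(17.5324°) = 49.225732
C = V + |VC|·bis = (65.6671,28.0344)
T_A = V + ((C−V)·d_A)·d_A = V + 46.9391·d_A = (61.3736,13.8406)
T_B = V + ((C−V)·d_B)·d_B = V + 46.9391·d_B = (61.0270,42.1187)
sweep = 180° − θ = 144.9353°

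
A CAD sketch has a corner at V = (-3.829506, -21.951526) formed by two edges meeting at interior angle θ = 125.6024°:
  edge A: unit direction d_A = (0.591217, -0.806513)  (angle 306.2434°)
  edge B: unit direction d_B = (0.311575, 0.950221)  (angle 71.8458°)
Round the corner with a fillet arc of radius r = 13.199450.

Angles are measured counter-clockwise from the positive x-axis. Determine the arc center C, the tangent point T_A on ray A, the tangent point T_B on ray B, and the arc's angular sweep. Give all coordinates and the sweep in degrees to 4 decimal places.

bisector direction at 9.0446° = (0.987566,0.157203)
center distance |VC| = r/sin(θ/2) = 13.199450/sin(62.8012°) = 14.840415
C = V + |VC|·bis = (10.8264,-19.6186)
T_A = V + ((C−V)·d_A)·d_A = V + 6.7832·d_A = (0.1809,-27.4223)
T_B = V + ((C−V)·d_B)·d_B = V + 6.7832·d_B = (-1.7160,-15.5059)
sweep = 180° − θ = 54.3976°

center=(10.8264,-19.6186) T_A=(0.1809,-27.4223) T_B=(-1.7160,-15.5059) sweep=54.3976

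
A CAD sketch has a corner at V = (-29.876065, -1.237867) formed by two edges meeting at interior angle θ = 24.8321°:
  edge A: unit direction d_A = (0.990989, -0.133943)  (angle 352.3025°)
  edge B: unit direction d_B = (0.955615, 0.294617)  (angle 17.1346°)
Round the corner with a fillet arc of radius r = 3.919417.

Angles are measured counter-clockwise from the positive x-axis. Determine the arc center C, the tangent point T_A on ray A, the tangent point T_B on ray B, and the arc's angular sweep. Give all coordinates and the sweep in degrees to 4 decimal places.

bisector direction at 4.7186° = (0.996611,0.082261)
center distance |VC| = r/sin(θ/2) = 3.919417/sin(12.4161°) = 18.229091
C = V + |VC|·bis = (-11.7088,0.2617)
T_A = V + ((C−V)·d_A)·d_A = V + 17.8028·d_A = (-12.2337,-3.6224)
T_B = V + ((C−V)·d_B)·d_B = V + 17.8028·d_B = (-12.8635,4.0071)
sweep = 180° − θ = 155.1679°

center=(-11.7088,0.2617) T_A=(-12.2337,-3.6224) T_B=(-12.8635,4.0071) sweep=155.1679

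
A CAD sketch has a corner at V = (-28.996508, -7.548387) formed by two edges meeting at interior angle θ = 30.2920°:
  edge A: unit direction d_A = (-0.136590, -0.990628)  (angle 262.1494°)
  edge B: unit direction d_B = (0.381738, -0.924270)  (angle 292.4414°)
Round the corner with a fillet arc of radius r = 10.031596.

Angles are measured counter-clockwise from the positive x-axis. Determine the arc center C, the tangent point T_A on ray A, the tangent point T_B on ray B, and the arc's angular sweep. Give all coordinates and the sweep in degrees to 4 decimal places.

center=(-24.1210,-45.6317) T_A=(-34.0586,-44.2615) T_B=(-14.8491,-41.8022) sweep=149.7080

bisector direction at 277.2954° = (0.126985,-0.991905)
center distance |VC| = r/sin(θ/2) = 10.031596/sin(15.1460°) = 38.394110
C = V + |VC|·bis = (-24.1210,-45.6317)
T_A = V + ((C−V)·d_A)·d_A = V + 37.0604·d_A = (-34.0586,-44.2615)
T_B = V + ((C−V)·d_B)·d_B = V + 37.0604·d_B = (-14.8491,-41.8022)
sweep = 180° − θ = 149.7080°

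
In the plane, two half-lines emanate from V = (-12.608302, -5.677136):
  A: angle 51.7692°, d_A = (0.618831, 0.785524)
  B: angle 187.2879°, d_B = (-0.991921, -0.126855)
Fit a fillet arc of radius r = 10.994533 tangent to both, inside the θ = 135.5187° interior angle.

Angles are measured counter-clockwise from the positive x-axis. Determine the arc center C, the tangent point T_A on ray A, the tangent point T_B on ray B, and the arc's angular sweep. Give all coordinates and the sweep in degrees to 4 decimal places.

bisector direction at 119.5285° = (-0.492857,0.870110)
center distance |VC| = r/sin(θ/2) = 10.994533/sin(67.7593°) = 11.878247
C = V + |VC|·bis = (-18.4626,4.6582)
T_A = V + ((C−V)·d_A)·d_A = V + 4.4959·d_A = (-9.8261,-2.1455)
T_B = V + ((C−V)·d_B)·d_B = V + 4.4959·d_B = (-17.0679,-6.2475)
sweep = 180° − θ = 44.4813°

center=(-18.4626,4.6582) T_A=(-9.8261,-2.1455) T_B=(-17.0679,-6.2475) sweep=44.4813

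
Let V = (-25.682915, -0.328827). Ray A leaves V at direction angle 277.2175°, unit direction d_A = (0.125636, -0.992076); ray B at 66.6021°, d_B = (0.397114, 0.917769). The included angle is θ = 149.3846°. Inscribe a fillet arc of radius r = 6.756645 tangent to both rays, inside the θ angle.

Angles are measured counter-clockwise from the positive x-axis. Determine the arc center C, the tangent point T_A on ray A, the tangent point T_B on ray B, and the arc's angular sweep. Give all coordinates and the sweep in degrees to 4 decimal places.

center=(-18.7475,-1.3147) T_A=(-25.4506,-2.1636) T_B=(-24.9485,1.3685) sweep=30.6154

bisector direction at 351.9098° = (0.990048,-0.140732)
center distance |VC| = r/sin(θ/2) = 6.756645/sin(74.6923°) = 7.005175
C = V + |VC|·bis = (-18.7475,-1.3147)
T_A = V + ((C−V)·d_A)·d_A = V + 1.8494·d_A = (-25.4506,-2.1636)
T_B = V + ((C−V)·d_B)·d_B = V + 1.8494·d_B = (-24.9485,1.3685)
sweep = 180° − θ = 30.6154°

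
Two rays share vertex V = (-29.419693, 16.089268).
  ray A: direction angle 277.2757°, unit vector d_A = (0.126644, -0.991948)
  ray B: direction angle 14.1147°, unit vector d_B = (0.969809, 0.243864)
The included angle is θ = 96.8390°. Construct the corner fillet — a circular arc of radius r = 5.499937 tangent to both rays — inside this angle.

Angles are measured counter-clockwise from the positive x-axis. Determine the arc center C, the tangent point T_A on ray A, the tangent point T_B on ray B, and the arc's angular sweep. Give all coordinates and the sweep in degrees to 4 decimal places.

bisector direction at 325.6952° = (0.826051,-0.563595)
center distance |VC| = r/sin(θ/2) = 5.499937/sin(48.4195°) = 7.352621
C = V + |VC|·bis = (-23.3461,11.9454)
T_A = V + ((C−V)·d_A)·d_A = V + 4.8797·d_A = (-28.8017,11.2488)
T_B = V + ((C−V)·d_B)·d_B = V + 4.8797·d_B = (-24.6873,17.2793)
sweep = 180° − θ = 83.1610°

center=(-23.3461,11.9454) T_A=(-28.8017,11.2488) T_B=(-24.6873,17.2793) sweep=83.1610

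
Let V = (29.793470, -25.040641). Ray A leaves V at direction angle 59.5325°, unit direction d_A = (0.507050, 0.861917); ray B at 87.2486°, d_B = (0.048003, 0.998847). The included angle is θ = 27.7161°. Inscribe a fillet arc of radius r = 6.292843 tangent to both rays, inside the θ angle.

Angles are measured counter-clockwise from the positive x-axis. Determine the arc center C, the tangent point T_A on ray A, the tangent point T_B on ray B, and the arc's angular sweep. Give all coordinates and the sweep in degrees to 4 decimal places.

bisector direction at 73.3906° = (0.285846,0.958275)
center distance |VC| = r/sin(θ/2) = 6.292843/sin(13.8581°) = 26.273026
C = V + |VC|·bis = (37.3035,0.1362)
T_A = V + ((C−V)·d_A)·d_A = V + 25.5083·d_A = (42.7274,-3.0546)
T_B = V + ((C−V)·d_B)·d_B = V + 25.5083·d_B = (31.0179,0.4382)
sweep = 180° − θ = 152.2839°

center=(37.3035,0.1362) T_A=(42.7274,-3.0546) T_B=(31.0179,0.4382) sweep=152.2839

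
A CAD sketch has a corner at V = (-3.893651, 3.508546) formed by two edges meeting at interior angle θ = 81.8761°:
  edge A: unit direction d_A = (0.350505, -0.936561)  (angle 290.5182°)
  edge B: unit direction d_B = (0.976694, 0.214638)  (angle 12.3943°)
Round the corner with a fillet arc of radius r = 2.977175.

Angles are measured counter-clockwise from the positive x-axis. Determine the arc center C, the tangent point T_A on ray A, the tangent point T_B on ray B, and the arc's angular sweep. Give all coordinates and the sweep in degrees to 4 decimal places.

bisector direction at 331.4563° = (0.878453,-0.477830)
center distance |VC| = r/sin(θ/2) = 2.977175/sin(40.9380°) = 4.543622
C = V + |VC|·bis = (0.0977,1.3375)
T_A = V + ((C−V)·d_A)·d_A = V + 3.4323·d_A = (-2.6906,0.2940)
T_B = V + ((C−V)·d_B)·d_B = V + 3.4323·d_B = (-0.5413,4.2453)
sweep = 180° − θ = 98.1239°

center=(0.0977,1.3375) T_A=(-2.6906,0.2940) T_B=(-0.5413,4.2453) sweep=98.1239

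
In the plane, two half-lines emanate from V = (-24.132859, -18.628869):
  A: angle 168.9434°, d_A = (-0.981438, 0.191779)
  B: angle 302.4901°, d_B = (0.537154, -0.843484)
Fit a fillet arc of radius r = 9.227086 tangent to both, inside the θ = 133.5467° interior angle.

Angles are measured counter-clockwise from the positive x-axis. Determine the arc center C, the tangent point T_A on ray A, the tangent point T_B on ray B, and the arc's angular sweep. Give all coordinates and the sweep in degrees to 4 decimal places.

bisector direction at 235.7168° = (-0.563285,-0.826263)
center distance |VC| = r/sin(θ/2) = 9.227086/sin(66.7733°) = 10.040879
C = V + |VC|·bis = (-29.7887,-26.9253)
T_A = V + ((C−V)·d_A)·d_A = V + 3.9598·d_A = (-28.0192,-17.8695)
T_B = V + ((C−V)·d_B)·d_B = V + 3.9598·d_B = (-22.0058,-21.9689)
sweep = 180° − θ = 46.4533°

center=(-29.7887,-26.9253) T_A=(-28.0192,-17.8695) T_B=(-22.0058,-21.9689) sweep=46.4533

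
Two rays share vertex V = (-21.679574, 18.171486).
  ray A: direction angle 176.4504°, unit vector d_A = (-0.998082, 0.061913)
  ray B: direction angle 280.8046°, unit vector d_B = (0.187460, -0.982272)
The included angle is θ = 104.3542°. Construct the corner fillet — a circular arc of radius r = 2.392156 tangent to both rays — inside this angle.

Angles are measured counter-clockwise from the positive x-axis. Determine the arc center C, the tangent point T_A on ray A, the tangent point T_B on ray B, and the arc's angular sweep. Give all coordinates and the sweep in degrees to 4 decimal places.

bisector direction at 228.6275° = (-0.660952,-0.750428)
center distance |VC| = r/sin(θ/2) = 2.392156/sin(52.1771°) = 3.028391
C = V + |VC|·bis = (-23.6812,15.8989)
T_A = V + ((C−V)·d_A)·d_A = V + 1.8571·d_A = (-23.5331,18.2865)
T_B = V + ((C−V)·d_B)·d_B = V + 1.8571·d_B = (-21.3314,16.3473)
sweep = 180° − θ = 75.6458°

center=(-23.6812,15.8989) T_A=(-23.5331,18.2865) T_B=(-21.3314,16.3473) sweep=75.6458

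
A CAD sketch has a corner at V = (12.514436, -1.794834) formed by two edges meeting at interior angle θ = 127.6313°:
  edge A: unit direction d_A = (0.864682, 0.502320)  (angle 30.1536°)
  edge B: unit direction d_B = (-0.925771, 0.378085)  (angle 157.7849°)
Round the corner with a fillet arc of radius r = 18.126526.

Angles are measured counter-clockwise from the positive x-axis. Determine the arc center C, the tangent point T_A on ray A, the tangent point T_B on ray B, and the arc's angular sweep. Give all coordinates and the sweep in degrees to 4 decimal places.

bisector direction at 93.9692° = (-0.069221,0.997601)
center distance |VC| = r/sin(θ/2) = 18.126526/sin(63.8156°) = 20.199411
C = V + |VC|·bis = (11.1162,18.3561)
T_A = V + ((C−V)·d_A)·d_A = V + 8.9132·d_A = (20.2215,2.6824)
T_B = V + ((C−V)·d_B)·d_B = V + 8.9132·d_B = (4.2628,1.5751)
sweep = 180° − θ = 52.3687°

center=(11.1162,18.3561) T_A=(20.2215,2.6824) T_B=(4.2628,1.5751) sweep=52.3687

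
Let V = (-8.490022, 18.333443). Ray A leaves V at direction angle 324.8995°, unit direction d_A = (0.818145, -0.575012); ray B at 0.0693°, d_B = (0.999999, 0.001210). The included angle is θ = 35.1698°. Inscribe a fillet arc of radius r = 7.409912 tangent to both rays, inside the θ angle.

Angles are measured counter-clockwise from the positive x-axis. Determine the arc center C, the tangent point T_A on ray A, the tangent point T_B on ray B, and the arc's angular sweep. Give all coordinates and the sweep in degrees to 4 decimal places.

center=(14.8993,10.9518) T_A=(10.6385,4.8894) T_B=(14.8903,18.3617) sweep=144.8302

bisector direction at 342.4844° = (0.953635,-0.300965)
center distance |VC| = r/sin(θ/2) = 7.409912/sin(17.5849°) = 24.526495
C = V + |VC|·bis = (14.8993,10.9518)
T_A = V + ((C−V)·d_A)·d_A = V + 23.3804·d_A = (10.6385,4.8894)
T_B = V + ((C−V)·d_B)·d_B = V + 23.3804·d_B = (14.8903,18.3617)
sweep = 180° − θ = 144.8302°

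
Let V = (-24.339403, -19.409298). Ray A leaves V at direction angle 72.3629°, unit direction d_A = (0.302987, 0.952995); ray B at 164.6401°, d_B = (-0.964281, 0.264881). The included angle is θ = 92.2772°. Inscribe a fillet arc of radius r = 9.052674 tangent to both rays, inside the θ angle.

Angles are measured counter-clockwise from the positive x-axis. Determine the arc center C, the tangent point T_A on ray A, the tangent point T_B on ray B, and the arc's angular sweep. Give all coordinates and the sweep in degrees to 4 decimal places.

bisector direction at 118.5015° = (-0.477182,0.878805)
center distance |VC| = r/sin(θ/2) = 9.052674/sin(46.1386°) = 12.555405
C = V + |VC|·bis = (-30.3306,-8.3756)
T_A = V + ((C−V)·d_A)·d_A = V + 8.6998·d_A = (-21.7035,-11.1184)
T_B = V + ((C−V)·d_B)·d_B = V + 8.6998·d_B = (-32.7285,-17.1049)
sweep = 180° − θ = 87.7228°

center=(-30.3306,-8.3756) T_A=(-21.7035,-11.1184) T_B=(-32.7285,-17.1049) sweep=87.7228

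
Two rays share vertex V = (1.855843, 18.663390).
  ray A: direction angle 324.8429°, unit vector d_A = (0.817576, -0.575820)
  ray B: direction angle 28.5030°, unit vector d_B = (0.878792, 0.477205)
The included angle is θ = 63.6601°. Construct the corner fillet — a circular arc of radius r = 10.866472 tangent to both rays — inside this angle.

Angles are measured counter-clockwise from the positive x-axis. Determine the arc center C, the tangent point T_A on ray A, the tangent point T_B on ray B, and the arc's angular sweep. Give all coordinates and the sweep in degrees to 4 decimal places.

center=(22.4249,17.4676) T_A=(16.1678,8.5835) T_B=(17.2394,27.0170) sweep=116.3399

bisector direction at 356.6730° = (0.998315,-0.058035)
center distance |VC| = r/sin(θ/2) = 10.866472/sin(31.8300°) = 20.603796
C = V + |VC|·bis = (22.4249,17.4676)
T_A = V + ((C−V)·d_A)·d_A = V + 17.5053·d_A = (16.1678,8.5835)
T_B = V + ((C−V)·d_B)·d_B = V + 17.5053·d_B = (17.2394,27.0170)
sweep = 180° − θ = 116.3399°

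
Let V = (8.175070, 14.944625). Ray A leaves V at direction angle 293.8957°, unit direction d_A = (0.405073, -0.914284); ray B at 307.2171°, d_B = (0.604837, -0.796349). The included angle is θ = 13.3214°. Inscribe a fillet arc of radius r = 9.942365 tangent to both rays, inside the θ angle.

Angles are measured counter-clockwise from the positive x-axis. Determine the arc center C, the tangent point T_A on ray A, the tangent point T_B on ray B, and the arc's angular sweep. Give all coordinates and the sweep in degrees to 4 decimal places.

center=(51.7528,-58.8695) T_A=(42.6627,-62.8969) T_B=(59.6704,-52.8560) sweep=166.6786

bisector direction at 300.5564° = (0.508386,-0.861129)
center distance |VC| = r/sin(θ/2) = 9.942365/sin(6.6607°) = 85.717817
C = V + |VC|·bis = (51.7528,-58.8695)
T_A = V + ((C−V)·d_A)·d_A = V + 85.1393·d_A = (42.6627,-62.8969)
T_B = V + ((C−V)·d_B)·d_B = V + 85.1393·d_B = (59.6704,-52.8560)
sweep = 180° − θ = 166.6786°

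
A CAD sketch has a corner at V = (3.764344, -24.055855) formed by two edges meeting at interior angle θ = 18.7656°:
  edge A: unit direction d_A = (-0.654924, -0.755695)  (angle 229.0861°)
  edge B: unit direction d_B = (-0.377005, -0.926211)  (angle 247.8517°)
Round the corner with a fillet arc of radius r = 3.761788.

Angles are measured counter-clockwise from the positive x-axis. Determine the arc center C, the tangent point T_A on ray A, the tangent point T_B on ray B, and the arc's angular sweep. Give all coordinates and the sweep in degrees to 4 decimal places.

center=(-8.3026,-43.7233) T_A=(-11.1454,-41.2596) T_B=(-4.8184,-45.1415) sweep=161.2344

bisector direction at 238.4689° = (-0.522961,-0.852356)
center distance |VC| = r/sin(θ/2) = 3.761788/sin(9.3828°) = 23.074237
C = V + |VC|·bis = (-8.3026,-43.7233)
T_A = V + ((C−V)·d_A)·d_A = V + 22.7655·d_A = (-11.1454,-41.2596)
T_B = V + ((C−V)·d_B)·d_B = V + 22.7655·d_B = (-4.8184,-45.1415)
sweep = 180° − θ = 161.2344°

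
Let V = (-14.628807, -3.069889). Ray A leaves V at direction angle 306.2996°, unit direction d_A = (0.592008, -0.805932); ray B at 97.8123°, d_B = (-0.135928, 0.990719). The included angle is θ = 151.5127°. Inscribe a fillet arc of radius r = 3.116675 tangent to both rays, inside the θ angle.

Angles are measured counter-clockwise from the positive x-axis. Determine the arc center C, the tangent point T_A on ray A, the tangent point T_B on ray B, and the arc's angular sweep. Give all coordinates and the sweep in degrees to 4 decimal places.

center=(-11.6486,-1.8624) T_A=(-14.1604,-3.7075) T_B=(-14.7363,-2.2861) sweep=28.4873

bisector direction at 22.0559° = (0.926818,0.375512)
center distance |VC| = r/sin(θ/2) = 3.116675/sin(75.7563°) = 3.215526
C = V + |VC|·bis = (-11.6486,-1.8624)
T_A = V + ((C−V)·d_A)·d_A = V + 0.7912·d_A = (-14.1604,-3.7075)
T_B = V + ((C−V)·d_B)·d_B = V + 0.7912·d_B = (-14.7363,-2.2861)
sweep = 180° − θ = 28.4873°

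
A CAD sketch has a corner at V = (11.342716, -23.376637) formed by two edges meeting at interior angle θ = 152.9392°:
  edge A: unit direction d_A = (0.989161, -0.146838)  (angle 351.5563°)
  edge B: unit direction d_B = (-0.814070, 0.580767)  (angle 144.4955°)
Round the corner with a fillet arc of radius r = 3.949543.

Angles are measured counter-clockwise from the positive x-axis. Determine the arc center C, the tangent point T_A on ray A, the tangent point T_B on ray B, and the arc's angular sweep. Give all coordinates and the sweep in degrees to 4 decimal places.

center=(12.8628,-19.6095) T_A=(12.2828,-23.5162) T_B=(10.5690,-22.8247) sweep=27.0608

bisector direction at 68.0259° = (0.374187,0.927353)
center distance |VC| = r/sin(θ/2) = 3.949543/sin(76.4696°) = 4.062288
C = V + |VC|·bis = (12.8628,-19.6095)
T_A = V + ((C−V)·d_A)·d_A = V + 0.9504·d_A = (12.2828,-23.5162)
T_B = V + ((C−V)·d_B)·d_B = V + 0.9504·d_B = (10.5690,-22.8247)
sweep = 180° − θ = 27.0608°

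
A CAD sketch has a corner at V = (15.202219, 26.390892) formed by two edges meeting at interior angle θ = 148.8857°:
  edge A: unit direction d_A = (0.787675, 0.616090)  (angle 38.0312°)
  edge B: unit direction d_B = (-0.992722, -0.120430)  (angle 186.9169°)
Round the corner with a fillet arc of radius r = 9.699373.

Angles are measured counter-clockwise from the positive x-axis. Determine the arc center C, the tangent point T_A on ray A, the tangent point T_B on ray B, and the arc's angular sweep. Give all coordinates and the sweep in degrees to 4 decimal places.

bisector direction at 112.4741° = (-0.382265,0.924053)
center distance |VC| = r/sin(θ/2) = 9.699373/sin(74.4429°) = 10.068239
C = V + |VC|·bis = (11.3535,35.6945)
T_A = V + ((C−V)·d_A)·d_A = V + 2.7003·d_A = (17.3292,28.0545)
T_B = V + ((C−V)·d_B)·d_B = V + 2.7003·d_B = (12.5216,26.0657)
sweep = 180° − θ = 31.1143°

center=(11.3535,35.6945) T_A=(17.3292,28.0545) T_B=(12.5216,26.0657) sweep=31.1143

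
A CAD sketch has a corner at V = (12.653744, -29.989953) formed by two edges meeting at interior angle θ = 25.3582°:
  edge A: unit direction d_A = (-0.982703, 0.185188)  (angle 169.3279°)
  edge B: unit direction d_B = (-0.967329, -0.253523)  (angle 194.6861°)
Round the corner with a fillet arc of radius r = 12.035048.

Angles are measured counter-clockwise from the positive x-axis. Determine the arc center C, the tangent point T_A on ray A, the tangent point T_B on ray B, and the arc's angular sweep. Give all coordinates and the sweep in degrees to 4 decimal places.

center=(-42.1444,-31.9102) T_A=(-39.9157,-20.0834) T_B=(-39.0932,-43.5521) sweep=154.6418

bisector direction at 182.0070° = (-0.999387,-0.035022)
center distance |VC| = r/sin(θ/2) = 12.035048/sin(12.6791°) = 54.831789
C = V + |VC|·bis = (-42.1444,-31.9102)
T_A = V + ((C−V)·d_A)·d_A = V + 53.4947·d_A = (-39.9157,-20.0834)
T_B = V + ((C−V)·d_B)·d_B = V + 53.4947·d_B = (-39.0932,-43.5521)
sweep = 180° − θ = 154.6418°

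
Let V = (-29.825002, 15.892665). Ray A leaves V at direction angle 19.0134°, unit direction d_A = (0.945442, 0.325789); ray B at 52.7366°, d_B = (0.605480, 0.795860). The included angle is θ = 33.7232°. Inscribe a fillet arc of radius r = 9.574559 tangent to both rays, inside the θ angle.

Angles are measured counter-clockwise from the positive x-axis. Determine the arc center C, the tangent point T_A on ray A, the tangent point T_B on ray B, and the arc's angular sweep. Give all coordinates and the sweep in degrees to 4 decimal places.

center=(-3.0781,35.2364) T_A=(0.0412,26.1842) T_B=(-10.6981,41.0336) sweep=146.2768

bisector direction at 35.8750° = (0.810297,0.586019)
center distance |VC| = r/sin(θ/2) = 9.574559/sin(16.8616°) = 33.008793
C = V + |VC|·bis = (-3.0781,35.2364)
T_A = V + ((C−V)·d_A)·d_A = V + 31.5897·d_A = (0.0412,26.1842)
T_B = V + ((C−V)·d_B)·d_B = V + 31.5897·d_B = (-10.6981,41.0336)
sweep = 180° − θ = 146.2768°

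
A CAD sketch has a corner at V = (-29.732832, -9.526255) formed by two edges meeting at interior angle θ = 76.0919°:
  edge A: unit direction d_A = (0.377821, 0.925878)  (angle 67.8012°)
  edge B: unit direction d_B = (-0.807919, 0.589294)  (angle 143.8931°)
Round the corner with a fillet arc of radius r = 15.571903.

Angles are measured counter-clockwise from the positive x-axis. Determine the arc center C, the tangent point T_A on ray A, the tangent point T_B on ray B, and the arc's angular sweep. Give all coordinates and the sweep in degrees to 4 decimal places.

center=(-36.6326,14.7805) T_A=(-22.2149,8.8971) T_B=(-45.8090,2.1996) sweep=103.9081

bisector direction at 105.8471° = (-0.273072,0.961994)
center distance |VC| = r/sin(θ/2) = 15.571903/sin(38.0459°) = 25.267035
C = V + |VC|·bis = (-36.6326,14.7805)
T_A = V + ((C−V)·d_A)·d_A = V + 19.8982·d_A = (-22.2149,8.8971)
T_B = V + ((C−V)·d_B)·d_B = V + 19.8982·d_B = (-45.8090,2.1996)
sweep = 180° − θ = 103.9081°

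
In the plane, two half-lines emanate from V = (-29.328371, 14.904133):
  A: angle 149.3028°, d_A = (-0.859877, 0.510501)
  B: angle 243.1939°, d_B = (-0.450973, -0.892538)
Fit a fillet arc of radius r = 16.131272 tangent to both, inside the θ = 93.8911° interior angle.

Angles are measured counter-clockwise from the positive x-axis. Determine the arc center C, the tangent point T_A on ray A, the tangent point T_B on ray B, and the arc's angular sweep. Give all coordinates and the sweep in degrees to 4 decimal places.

center=(-50.5229,8.7272) T_A=(-42.2879,22.5981) T_B=(-36.1251,1.4524) sweep=86.1089

bisector direction at 196.2483° = (-0.960058,-0.279801)
center distance |VC| = r/sin(θ/2) = 16.131272/sin(46.9455°) = 22.076305
C = V + |VC|·bis = (-50.5229,8.7272)
T_A = V + ((C−V)·d_A)·d_A = V + 15.0713·d_A = (-42.2879,22.5981)
T_B = V + ((C−V)·d_B)·d_B = V + 15.0713·d_B = (-36.1251,1.4524)
sweep = 180° − θ = 86.1089°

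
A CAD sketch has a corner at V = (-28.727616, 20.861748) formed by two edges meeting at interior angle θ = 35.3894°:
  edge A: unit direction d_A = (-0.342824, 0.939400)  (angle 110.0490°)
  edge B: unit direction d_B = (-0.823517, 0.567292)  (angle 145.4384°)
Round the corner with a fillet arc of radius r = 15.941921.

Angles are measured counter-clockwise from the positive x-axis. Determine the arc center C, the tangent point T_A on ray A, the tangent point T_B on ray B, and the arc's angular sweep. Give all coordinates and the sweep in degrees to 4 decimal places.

center=(-60.8339,62.3370) T_A=(-45.8580,67.8022) T_B=(-69.8776,49.2085) sweep=144.6106

bisector direction at 127.7437° = (-0.612130,0.790757)
center distance |VC| = r/sin(θ/2) = 15.941921/sin(17.6947°) = 52.450030
C = V + |VC|·bis = (-60.8339,62.3370)
T_A = V + ((C−V)·d_A)·d_A = V + 49.9686·d_A = (-45.8580,67.8022)
T_B = V + ((C−V)·d_B)·d_B = V + 49.9686·d_B = (-69.8776,49.2085)
sweep = 180° − θ = 144.6106°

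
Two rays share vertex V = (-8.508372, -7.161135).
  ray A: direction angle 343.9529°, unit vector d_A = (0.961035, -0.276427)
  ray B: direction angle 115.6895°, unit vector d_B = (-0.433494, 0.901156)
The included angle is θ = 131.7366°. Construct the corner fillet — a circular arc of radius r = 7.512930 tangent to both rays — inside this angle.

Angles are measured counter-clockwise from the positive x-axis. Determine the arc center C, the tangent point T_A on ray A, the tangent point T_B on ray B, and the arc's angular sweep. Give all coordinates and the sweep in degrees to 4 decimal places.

bisector direction at 49.8212° = (0.645175,0.764035)
center distance |VC| = r/sin(θ/2) = 7.512930/sin(65.8683°) = 8.232373
C = V + |VC|·bis = (-3.1971,-0.8713)
T_A = V + ((C−V)·d_A)·d_A = V + 3.3657·d_A = (-5.2738,-8.0915)
T_B = V + ((C−V)·d_B)·d_B = V + 3.3657·d_B = (-9.9674,-4.1281)
sweep = 180° − θ = 48.2634°

center=(-3.1971,-0.8713) T_A=(-5.2738,-8.0915) T_B=(-9.9674,-4.1281) sweep=48.2634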